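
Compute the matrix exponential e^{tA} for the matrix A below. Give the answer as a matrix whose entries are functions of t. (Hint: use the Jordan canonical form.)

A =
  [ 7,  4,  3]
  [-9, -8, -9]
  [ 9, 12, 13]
e^{tA} =
  [3*t*exp(4*t) + exp(4*t), 4*t*exp(4*t), 3*t*exp(4*t)]
  [-9*t*exp(4*t), -12*t*exp(4*t) + exp(4*t), -9*t*exp(4*t)]
  [9*t*exp(4*t), 12*t*exp(4*t), 9*t*exp(4*t) + exp(4*t)]

Strategy: write A = P · J · P⁻¹ where J is a Jordan canonical form, so e^{tA} = P · e^{tJ} · P⁻¹, and e^{tJ} can be computed block-by-block.

A has Jordan form
J =
  [4, 1, 0]
  [0, 4, 0]
  [0, 0, 4]
(up to reordering of blocks).

Per-block formulas:
  For a 1×1 block at λ = 4: exp(t · [4]) = [e^(4t)].
  For a 2×2 Jordan block J_2(4): exp(t · J_2(4)) = e^(4t)·(I + t·N), where N is the 2×2 nilpotent shift.

After assembling e^{tJ} and conjugating by P, we get:

e^{tA} =
  [3*t*exp(4*t) + exp(4*t), 4*t*exp(4*t), 3*t*exp(4*t)]
  [-9*t*exp(4*t), -12*t*exp(4*t) + exp(4*t), -9*t*exp(4*t)]
  [9*t*exp(4*t), 12*t*exp(4*t), 9*t*exp(4*t) + exp(4*t)]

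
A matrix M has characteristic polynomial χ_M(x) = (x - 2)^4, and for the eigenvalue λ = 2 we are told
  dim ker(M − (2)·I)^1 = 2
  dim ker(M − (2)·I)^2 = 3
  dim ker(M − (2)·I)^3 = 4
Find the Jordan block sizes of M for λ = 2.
Block sizes for λ = 2: [3, 1]

From the dimensions of kernels of powers, the number of Jordan blocks of size at least j is d_j − d_{j−1} where d_j = dim ker(N^j) (with d_0 = 0). Computing the differences gives [2, 1, 1].
The number of blocks of size exactly k is (#blocks of size ≥ k) − (#blocks of size ≥ k + 1), so the partition is: 1 block(s) of size 1, 1 block(s) of size 3.
In nonincreasing order the block sizes are [3, 1].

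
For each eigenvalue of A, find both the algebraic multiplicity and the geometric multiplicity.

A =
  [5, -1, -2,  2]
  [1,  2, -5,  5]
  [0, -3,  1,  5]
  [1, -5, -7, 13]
λ = 5: alg = 3, geom = 1; λ = 6: alg = 1, geom = 1

Step 1 — factor the characteristic polynomial to read off the algebraic multiplicities:
  χ_A(x) = (x - 6)*(x - 5)^3

Step 2 — compute geometric multiplicities via the rank-nullity identity g(λ) = n − rank(A − λI):
  rank(A − (5)·I) = 3, so dim ker(A − (5)·I) = n − 3 = 1
  rank(A − (6)·I) = 3, so dim ker(A − (6)·I) = n − 3 = 1

Summary:
  λ = 5: algebraic multiplicity = 3, geometric multiplicity = 1
  λ = 6: algebraic multiplicity = 1, geometric multiplicity = 1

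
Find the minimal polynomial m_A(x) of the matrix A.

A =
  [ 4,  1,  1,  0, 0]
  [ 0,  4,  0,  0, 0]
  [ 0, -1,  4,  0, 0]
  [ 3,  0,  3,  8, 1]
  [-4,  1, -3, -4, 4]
x^5 - 24*x^4 + 228*x^3 - 1072*x^2 + 2496*x - 2304

The characteristic polynomial is χ_A(x) = (x - 6)^2*(x - 4)^3, so the eigenvalues are known. The minimal polynomial is
  m_A(x) = Π_λ (x − λ)^{k_λ}
where k_λ is the size of the *largest* Jordan block for λ (equivalently, the smallest k with (A − λI)^k v = 0 for every generalised eigenvector v of λ).

  λ = 4: largest Jordan block has size 3, contributing (x − 4)^3
  λ = 6: largest Jordan block has size 2, contributing (x − 6)^2

So m_A(x) = (x - 6)^2*(x - 4)^3 = x^5 - 24*x^4 + 228*x^3 - 1072*x^2 + 2496*x - 2304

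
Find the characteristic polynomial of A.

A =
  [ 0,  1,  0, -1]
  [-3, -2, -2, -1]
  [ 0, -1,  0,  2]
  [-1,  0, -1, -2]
x^4 + 4*x^3 + 6*x^2 + 4*x + 1

Expanding det(x·I − A) (e.g. by cofactor expansion or by noting that A is similar to its Jordan form J, which has the same characteristic polynomial as A) gives
  χ_A(x) = x^4 + 4*x^3 + 6*x^2 + 4*x + 1
which factors as (x + 1)^4. The eigenvalues (with algebraic multiplicities) are λ = -1 with multiplicity 4.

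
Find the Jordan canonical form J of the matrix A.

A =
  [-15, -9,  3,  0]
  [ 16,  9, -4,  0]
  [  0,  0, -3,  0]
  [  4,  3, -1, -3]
J_2(-3) ⊕ J_1(-3) ⊕ J_1(-3)

The characteristic polynomial is
  det(x·I − A) = x^4 + 12*x^3 + 54*x^2 + 108*x + 81 = (x + 3)^4

Eigenvalues and multiplicities (the geometric multiplicity of λ is n − rank(A − λI), which equals the number of Jordan blocks for λ):
  λ = -3: algebraic multiplicity = 4, geometric multiplicity = 3

Determining the block sizes for each eigenvalue:
  λ = -3: 3 blocks summing to 4 forces exactly one block of size 2 and the rest size 1 → block sizes [2, 1, 1]

Assembling the blocks gives a Jordan form
J =
  [-3,  1,  0,  0]
  [ 0, -3,  0,  0]
  [ 0,  0, -3,  0]
  [ 0,  0,  0, -3]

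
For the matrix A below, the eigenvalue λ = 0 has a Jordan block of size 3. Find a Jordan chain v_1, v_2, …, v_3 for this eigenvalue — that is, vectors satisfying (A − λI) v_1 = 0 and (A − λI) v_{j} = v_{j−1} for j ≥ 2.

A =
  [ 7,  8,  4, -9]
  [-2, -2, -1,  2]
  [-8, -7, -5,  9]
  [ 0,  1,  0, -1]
A Jordan chain for λ = 0 of length 3:
v_1 = (3, -3, -6, -3)ᵀ
v_2 = (8, -2, -7, 1)ᵀ
v_3 = (0, 1, 0, 0)ᵀ

Let N = A − (0)·I. We want v_3 with N^3 v_3 = 0 but N^2 v_3 ≠ 0; then v_{j-1} := N · v_j for j = 3, …, 2.

Pick v_3 = (0, 1, 0, 0)ᵀ.
Then v_2 = N · v_3 = (8, -2, -7, 1)ᵀ.
Then v_1 = N · v_2 = (3, -3, -6, -3)ᵀ.

Sanity check: (A − (0)·I) v_1 = (0, 0, 0, 0)ᵀ = 0. ✓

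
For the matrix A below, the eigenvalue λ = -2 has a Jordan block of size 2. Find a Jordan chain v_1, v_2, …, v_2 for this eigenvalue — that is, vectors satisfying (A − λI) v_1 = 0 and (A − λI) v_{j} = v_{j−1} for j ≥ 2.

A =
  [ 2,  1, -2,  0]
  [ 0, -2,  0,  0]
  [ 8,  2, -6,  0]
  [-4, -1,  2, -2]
A Jordan chain for λ = -2 of length 2:
v_1 = (4, 0, 8, -4)ᵀ
v_2 = (1, 0, 0, 0)ᵀ

Let N = A − (-2)·I. We want v_2 with N^2 v_2 = 0 but N^1 v_2 ≠ 0; then v_{j-1} := N · v_j for j = 2, …, 2.

Pick v_2 = (1, 0, 0, 0)ᵀ.
Then v_1 = N · v_2 = (4, 0, 8, -4)ᵀ.

Sanity check: (A − (-2)·I) v_1 = (0, 0, 0, 0)ᵀ = 0. ✓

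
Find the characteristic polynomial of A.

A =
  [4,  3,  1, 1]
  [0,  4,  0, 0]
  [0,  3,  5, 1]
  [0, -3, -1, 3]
x^4 - 16*x^3 + 96*x^2 - 256*x + 256

Expanding det(x·I − A) (e.g. by cofactor expansion or by noting that A is similar to its Jordan form J, which has the same characteristic polynomial as A) gives
  χ_A(x) = x^4 - 16*x^3 + 96*x^2 - 256*x + 256
which factors as (x - 4)^4. The eigenvalues (with algebraic multiplicities) are λ = 4 with multiplicity 4.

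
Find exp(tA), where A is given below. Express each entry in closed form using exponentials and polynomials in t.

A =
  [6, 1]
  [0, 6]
e^{tA} =
  [exp(6*t), t*exp(6*t)]
  [0, exp(6*t)]

Strategy: write A = P · J · P⁻¹ where J is a Jordan canonical form, so e^{tA} = P · e^{tJ} · P⁻¹, and e^{tJ} can be computed block-by-block.

A has Jordan form
J =
  [6, 1]
  [0, 6]
(up to reordering of blocks).

Per-block formulas:
  For a 2×2 Jordan block J_2(6): exp(t · J_2(6)) = e^(6t)·(I + t·N), where N is the 2×2 nilpotent shift.

After assembling e^{tJ} and conjugating by P, we get:

e^{tA} =
  [exp(6*t), t*exp(6*t)]
  [0, exp(6*t)]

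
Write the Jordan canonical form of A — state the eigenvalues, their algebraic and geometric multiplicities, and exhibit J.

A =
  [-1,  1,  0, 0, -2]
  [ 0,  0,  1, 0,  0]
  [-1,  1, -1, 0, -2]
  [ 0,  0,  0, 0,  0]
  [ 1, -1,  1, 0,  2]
J_3(0) ⊕ J_1(0) ⊕ J_1(0)

The characteristic polynomial is
  det(x·I − A) = x^5

Eigenvalues and multiplicities (the geometric multiplicity of λ is n − rank(A − λI), which equals the number of Jordan blocks for λ):
  λ = 0: algebraic multiplicity = 5, geometric multiplicity = 3

Determining the block sizes for each eigenvalue:
  λ = 0: with am = 5 and gm = 3, the partition is not yet determined (e.g. several partitions of 5 into 3 parts exist). Let N = A − (0)·I. Computing rank(N^1) = 2, rank(N^2) = 1, rank(N^3) = 0; the number of blocks of size ≥ j is rank(N^{j−1}) − rank(N^j), giving [3, 1, 1]. So we have 1 block(s) of size 3, 2 block(s) of size 1 → block sizes [3, 1, 1]

Assembling the blocks gives a Jordan form
J =
  [0, 1, 0, 0, 0]
  [0, 0, 1, 0, 0]
  [0, 0, 0, 0, 0]
  [0, 0, 0, 0, 0]
  [0, 0, 0, 0, 0]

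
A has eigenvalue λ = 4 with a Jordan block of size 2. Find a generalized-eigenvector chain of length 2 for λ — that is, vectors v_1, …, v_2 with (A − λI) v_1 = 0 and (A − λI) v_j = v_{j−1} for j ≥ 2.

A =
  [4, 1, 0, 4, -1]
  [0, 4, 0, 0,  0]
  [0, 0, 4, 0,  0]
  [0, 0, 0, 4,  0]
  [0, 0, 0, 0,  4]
A Jordan chain for λ = 4 of length 2:
v_1 = (1, 0, 0, 0, 0)ᵀ
v_2 = (0, 1, 0, 0, 0)ᵀ

Let N = A − (4)·I. We want v_2 with N^2 v_2 = 0 but N^1 v_2 ≠ 0; then v_{j-1} := N · v_j for j = 2, …, 2.

Pick v_2 = (0, 1, 0, 0, 0)ᵀ.
Then v_1 = N · v_2 = (1, 0, 0, 0, 0)ᵀ.

Sanity check: (A − (4)·I) v_1 = (0, 0, 0, 0, 0)ᵀ = 0. ✓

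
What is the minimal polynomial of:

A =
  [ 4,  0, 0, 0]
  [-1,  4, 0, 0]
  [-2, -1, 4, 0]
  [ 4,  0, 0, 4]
x^3 - 12*x^2 + 48*x - 64

The characteristic polynomial is χ_A(x) = (x - 4)^4, so the eigenvalues are known. The minimal polynomial is
  m_A(x) = Π_λ (x − λ)^{k_λ}
where k_λ is the size of the *largest* Jordan block for λ (equivalently, the smallest k with (A − λI)^k v = 0 for every generalised eigenvector v of λ).

  λ = 4: largest Jordan block has size 3, contributing (x − 4)^3

So m_A(x) = (x - 4)^3 = x^3 - 12*x^2 + 48*x - 64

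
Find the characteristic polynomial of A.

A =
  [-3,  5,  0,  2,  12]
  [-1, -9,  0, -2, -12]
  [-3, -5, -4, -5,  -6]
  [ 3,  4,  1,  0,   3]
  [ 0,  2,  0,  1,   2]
x^5 + 14*x^4 + 76*x^3 + 200*x^2 + 256*x + 128

Expanding det(x·I − A) (e.g. by cofactor expansion or by noting that A is similar to its Jordan form J, which has the same characteristic polynomial as A) gives
  χ_A(x) = x^5 + 14*x^4 + 76*x^3 + 200*x^2 + 256*x + 128
which factors as (x + 2)^3*(x + 4)^2. The eigenvalues (with algebraic multiplicities) are λ = -4 with multiplicity 2, λ = -2 with multiplicity 3.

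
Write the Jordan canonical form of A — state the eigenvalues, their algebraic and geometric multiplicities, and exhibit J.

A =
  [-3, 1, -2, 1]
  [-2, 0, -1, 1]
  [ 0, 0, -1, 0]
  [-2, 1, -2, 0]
J_3(-1) ⊕ J_1(-1)

The characteristic polynomial is
  det(x·I − A) = x^4 + 4*x^3 + 6*x^2 + 4*x + 1 = (x + 1)^4

Eigenvalues and multiplicities (the geometric multiplicity of λ is n − rank(A − λI), which equals the number of Jordan blocks for λ):
  λ = -1: algebraic multiplicity = 4, geometric multiplicity = 2

Determining the block sizes for each eigenvalue:
  λ = -1: with am = 4 and gm = 2, the partition is not yet determined (e.g. several partitions of 4 into 2 parts exist). Let N = A − (-1)·I. Computing rank(N^1) = 2, rank(N^2) = 1, rank(N^3) = 0; the number of blocks of size ≥ j is rank(N^{j−1}) − rank(N^j), giving [2, 1, 1]. So we have 1 block(s) of size 3, 1 block(s) of size 1 → block sizes [3, 1]

Assembling the blocks gives a Jordan form
J =
  [-1,  1,  0,  0]
  [ 0, -1,  1,  0]
  [ 0,  0, -1,  0]
  [ 0,  0,  0, -1]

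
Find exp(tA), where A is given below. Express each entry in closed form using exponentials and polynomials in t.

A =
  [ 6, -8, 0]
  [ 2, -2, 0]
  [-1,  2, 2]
e^{tA} =
  [4*t*exp(2*t) + exp(2*t), -8*t*exp(2*t), 0]
  [2*t*exp(2*t), -4*t*exp(2*t) + exp(2*t), 0]
  [-t*exp(2*t), 2*t*exp(2*t), exp(2*t)]

Strategy: write A = P · J · P⁻¹ where J is a Jordan canonical form, so e^{tA} = P · e^{tJ} · P⁻¹, and e^{tJ} can be computed block-by-block.

A has Jordan form
J =
  [2, 1, 0]
  [0, 2, 0]
  [0, 0, 2]
(up to reordering of blocks).

Per-block formulas:
  For a 2×2 Jordan block J_2(2): exp(t · J_2(2)) = e^(2t)·(I + t·N), where N is the 2×2 nilpotent shift.
  For a 1×1 block at λ = 2: exp(t · [2]) = [e^(2t)].

After assembling e^{tJ} and conjugating by P, we get:

e^{tA} =
  [4*t*exp(2*t) + exp(2*t), -8*t*exp(2*t), 0]
  [2*t*exp(2*t), -4*t*exp(2*t) + exp(2*t), 0]
  [-t*exp(2*t), 2*t*exp(2*t), exp(2*t)]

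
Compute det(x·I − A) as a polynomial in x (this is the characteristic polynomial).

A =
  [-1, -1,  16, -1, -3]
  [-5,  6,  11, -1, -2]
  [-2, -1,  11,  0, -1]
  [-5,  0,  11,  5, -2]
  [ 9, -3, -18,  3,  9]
x^5 - 30*x^4 + 360*x^3 - 2160*x^2 + 6480*x - 7776

Expanding det(x·I − A) (e.g. by cofactor expansion or by noting that A is similar to its Jordan form J, which has the same characteristic polynomial as A) gives
  χ_A(x) = x^5 - 30*x^4 + 360*x^3 - 2160*x^2 + 6480*x - 7776
which factors as (x - 6)^5. The eigenvalues (with algebraic multiplicities) are λ = 6 with multiplicity 5.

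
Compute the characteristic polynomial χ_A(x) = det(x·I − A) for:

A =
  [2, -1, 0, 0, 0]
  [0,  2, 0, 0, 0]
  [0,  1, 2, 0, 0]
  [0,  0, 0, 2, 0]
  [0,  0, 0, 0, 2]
x^5 - 10*x^4 + 40*x^3 - 80*x^2 + 80*x - 32

Expanding det(x·I − A) (e.g. by cofactor expansion or by noting that A is similar to its Jordan form J, which has the same characteristic polynomial as A) gives
  χ_A(x) = x^5 - 10*x^4 + 40*x^3 - 80*x^2 + 80*x - 32
which factors as (x - 2)^5. The eigenvalues (with algebraic multiplicities) are λ = 2 with multiplicity 5.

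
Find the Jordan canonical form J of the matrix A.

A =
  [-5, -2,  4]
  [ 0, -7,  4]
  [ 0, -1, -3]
J_2(-5) ⊕ J_1(-5)

The characteristic polynomial is
  det(x·I − A) = x^3 + 15*x^2 + 75*x + 125 = (x + 5)^3

Eigenvalues and multiplicities (the geometric multiplicity of λ is n − rank(A − λI), which equals the number of Jordan blocks for λ):
  λ = -5: algebraic multiplicity = 3, geometric multiplicity = 2

Determining the block sizes for each eigenvalue:
  λ = -5: 2 blocks summing to 3 forces exactly one block of size 2 and the rest size 1 → block sizes [2, 1]

Assembling the blocks gives a Jordan form
J =
  [-5,  1,  0]
  [ 0, -5,  0]
  [ 0,  0, -5]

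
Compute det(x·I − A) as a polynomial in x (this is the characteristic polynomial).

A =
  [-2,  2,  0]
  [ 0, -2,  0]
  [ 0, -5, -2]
x^3 + 6*x^2 + 12*x + 8

Expanding det(x·I − A) (e.g. by cofactor expansion or by noting that A is similar to its Jordan form J, which has the same characteristic polynomial as A) gives
  χ_A(x) = x^3 + 6*x^2 + 12*x + 8
which factors as (x + 2)^3. The eigenvalues (with algebraic multiplicities) are λ = -2 with multiplicity 3.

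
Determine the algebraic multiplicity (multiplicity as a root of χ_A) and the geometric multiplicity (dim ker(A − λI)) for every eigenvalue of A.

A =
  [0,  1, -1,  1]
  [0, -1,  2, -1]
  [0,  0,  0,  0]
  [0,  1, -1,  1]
λ = 0: alg = 4, geom = 2

Step 1 — factor the characteristic polynomial to read off the algebraic multiplicities:
  χ_A(x) = x^4

Step 2 — compute geometric multiplicities via the rank-nullity identity g(λ) = n − rank(A − λI):
  rank(A − (0)·I) = 2, so dim ker(A − (0)·I) = n − 2 = 2

Summary:
  λ = 0: algebraic multiplicity = 4, geometric multiplicity = 2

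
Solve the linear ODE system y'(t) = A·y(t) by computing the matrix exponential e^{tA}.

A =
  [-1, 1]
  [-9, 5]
e^{tA} =
  [-3*t*exp(2*t) + exp(2*t), t*exp(2*t)]
  [-9*t*exp(2*t), 3*t*exp(2*t) + exp(2*t)]

Strategy: write A = P · J · P⁻¹ where J is a Jordan canonical form, so e^{tA} = P · e^{tJ} · P⁻¹, and e^{tJ} can be computed block-by-block.

A has Jordan form
J =
  [2, 1]
  [0, 2]
(up to reordering of blocks).

Per-block formulas:
  For a 2×2 Jordan block J_2(2): exp(t · J_2(2)) = e^(2t)·(I + t·N), where N is the 2×2 nilpotent shift.

After assembling e^{tJ} and conjugating by P, we get:

e^{tA} =
  [-3*t*exp(2*t) + exp(2*t), t*exp(2*t)]
  [-9*t*exp(2*t), 3*t*exp(2*t) + exp(2*t)]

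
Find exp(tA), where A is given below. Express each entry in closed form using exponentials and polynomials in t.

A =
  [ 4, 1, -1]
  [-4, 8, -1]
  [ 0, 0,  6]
e^{tA} =
  [-2*t*exp(6*t) + exp(6*t), t*exp(6*t), t^2*exp(6*t)/2 - t*exp(6*t)]
  [-4*t*exp(6*t), 2*t*exp(6*t) + exp(6*t), t^2*exp(6*t) - t*exp(6*t)]
  [0, 0, exp(6*t)]

Strategy: write A = P · J · P⁻¹ where J is a Jordan canonical form, so e^{tA} = P · e^{tJ} · P⁻¹, and e^{tJ} can be computed block-by-block.

A has Jordan form
J =
  [6, 1, 0]
  [0, 6, 1]
  [0, 0, 6]
(up to reordering of blocks).

Per-block formulas:
  For a 3×3 Jordan block J_3(6): exp(t · J_3(6)) = e^(6t)·(I + t·N + (t^2/2)·N^2), where N is the 3×3 nilpotent shift.

After assembling e^{tJ} and conjugating by P, we get:

e^{tA} =
  [-2*t*exp(6*t) + exp(6*t), t*exp(6*t), t^2*exp(6*t)/2 - t*exp(6*t)]
  [-4*t*exp(6*t), 2*t*exp(6*t) + exp(6*t), t^2*exp(6*t) - t*exp(6*t)]
  [0, 0, exp(6*t)]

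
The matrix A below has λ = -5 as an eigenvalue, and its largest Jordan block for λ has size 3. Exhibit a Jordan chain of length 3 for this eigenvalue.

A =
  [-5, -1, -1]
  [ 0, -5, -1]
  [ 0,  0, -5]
A Jordan chain for λ = -5 of length 3:
v_1 = (1, 0, 0)ᵀ
v_2 = (-1, -1, 0)ᵀ
v_3 = (0, 0, 1)ᵀ

Let N = A − (-5)·I. We want v_3 with N^3 v_3 = 0 but N^2 v_3 ≠ 0; then v_{j-1} := N · v_j for j = 3, …, 2.

Pick v_3 = (0, 0, 1)ᵀ.
Then v_2 = N · v_3 = (-1, -1, 0)ᵀ.
Then v_1 = N · v_2 = (1, 0, 0)ᵀ.

Sanity check: (A − (-5)·I) v_1 = (0, 0, 0)ᵀ = 0. ✓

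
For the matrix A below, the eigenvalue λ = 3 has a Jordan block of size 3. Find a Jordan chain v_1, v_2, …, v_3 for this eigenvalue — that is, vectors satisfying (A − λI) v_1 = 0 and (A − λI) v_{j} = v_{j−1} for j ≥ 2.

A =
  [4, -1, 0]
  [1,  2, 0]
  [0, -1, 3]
A Jordan chain for λ = 3 of length 3:
v_1 = (0, 0, -1)ᵀ
v_2 = (1, 1, 0)ᵀ
v_3 = (1, 0, 0)ᵀ

Let N = A − (3)·I. We want v_3 with N^3 v_3 = 0 but N^2 v_3 ≠ 0; then v_{j-1} := N · v_j for j = 3, …, 2.

Pick v_3 = (1, 0, 0)ᵀ.
Then v_2 = N · v_3 = (1, 1, 0)ᵀ.
Then v_1 = N · v_2 = (0, 0, -1)ᵀ.

Sanity check: (A − (3)·I) v_1 = (0, 0, 0)ᵀ = 0. ✓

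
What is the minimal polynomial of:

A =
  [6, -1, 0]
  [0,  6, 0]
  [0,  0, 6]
x^2 - 12*x + 36

The characteristic polynomial is χ_A(x) = (x - 6)^3, so the eigenvalues are known. The minimal polynomial is
  m_A(x) = Π_λ (x − λ)^{k_λ}
where k_λ is the size of the *largest* Jordan block for λ (equivalently, the smallest k with (A − λI)^k v = 0 for every generalised eigenvector v of λ).

  λ = 6: largest Jordan block has size 2, contributing (x − 6)^2

So m_A(x) = (x - 6)^2 = x^2 - 12*x + 36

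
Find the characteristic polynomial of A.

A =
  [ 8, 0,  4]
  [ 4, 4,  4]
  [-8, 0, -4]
x^3 - 8*x^2 + 16*x

Expanding det(x·I − A) (e.g. by cofactor expansion or by noting that A is similar to its Jordan form J, which has the same characteristic polynomial as A) gives
  χ_A(x) = x^3 - 8*x^2 + 16*x
which factors as x*(x - 4)^2. The eigenvalues (with algebraic multiplicities) are λ = 0 with multiplicity 1, λ = 4 with multiplicity 2.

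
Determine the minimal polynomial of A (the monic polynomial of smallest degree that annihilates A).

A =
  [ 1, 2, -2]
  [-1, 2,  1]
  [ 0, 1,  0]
x^3 - 3*x^2 + 3*x - 1

The characteristic polynomial is χ_A(x) = (x - 1)^3, so the eigenvalues are known. The minimal polynomial is
  m_A(x) = Π_λ (x − λ)^{k_λ}
where k_λ is the size of the *largest* Jordan block for λ (equivalently, the smallest k with (A − λI)^k v = 0 for every generalised eigenvector v of λ).

  λ = 1: largest Jordan block has size 3, contributing (x − 1)^3

So m_A(x) = (x - 1)^3 = x^3 - 3*x^2 + 3*x - 1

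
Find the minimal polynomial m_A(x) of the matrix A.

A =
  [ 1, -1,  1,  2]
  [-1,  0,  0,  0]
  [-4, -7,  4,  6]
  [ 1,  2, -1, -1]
x^3 - 3*x^2 + 3*x - 1

The characteristic polynomial is χ_A(x) = (x - 1)^4, so the eigenvalues are known. The minimal polynomial is
  m_A(x) = Π_λ (x − λ)^{k_λ}
where k_λ is the size of the *largest* Jordan block for λ (equivalently, the smallest k with (A − λI)^k v = 0 for every generalised eigenvector v of λ).

  λ = 1: largest Jordan block has size 3, contributing (x − 1)^3

So m_A(x) = (x - 1)^3 = x^3 - 3*x^2 + 3*x - 1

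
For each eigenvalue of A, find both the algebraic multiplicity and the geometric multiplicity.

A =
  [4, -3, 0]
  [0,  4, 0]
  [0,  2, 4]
λ = 4: alg = 3, geom = 2

Step 1 — factor the characteristic polynomial to read off the algebraic multiplicities:
  χ_A(x) = (x - 4)^3

Step 2 — compute geometric multiplicities via the rank-nullity identity g(λ) = n − rank(A − λI):
  rank(A − (4)·I) = 1, so dim ker(A − (4)·I) = n − 1 = 2

Summary:
  λ = 4: algebraic multiplicity = 3, geometric multiplicity = 2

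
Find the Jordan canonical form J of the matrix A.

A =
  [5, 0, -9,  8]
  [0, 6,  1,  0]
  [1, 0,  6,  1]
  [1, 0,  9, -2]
J_1(-3) ⊕ J_3(6)

The characteristic polynomial is
  det(x·I − A) = x^4 - 15*x^3 + 54*x^2 + 108*x - 648 = (x - 6)^3*(x + 3)

Eigenvalues and multiplicities (the geometric multiplicity of λ is n − rank(A − λI), which equals the number of Jordan blocks for λ):
  λ = -3: algebraic multiplicity = 1, geometric multiplicity = 1
  λ = 6: algebraic multiplicity = 3, geometric multiplicity = 1

Determining the block sizes for each eigenvalue:
  λ = -3: one block (gm = 1), so the single block has size am = 1 → block sizes [1]
  λ = 6: one block (gm = 1), so the single block has size am = 3 → block sizes [3]

Assembling the blocks gives a Jordan form
J =
  [-3, 0, 0, 0]
  [ 0, 6, 1, 0]
  [ 0, 0, 6, 1]
  [ 0, 0, 0, 6]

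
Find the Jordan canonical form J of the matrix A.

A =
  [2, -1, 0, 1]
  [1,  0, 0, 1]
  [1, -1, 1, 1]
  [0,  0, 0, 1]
J_2(1) ⊕ J_1(1) ⊕ J_1(1)

The characteristic polynomial is
  det(x·I − A) = x^4 - 4*x^3 + 6*x^2 - 4*x + 1 = (x - 1)^4

Eigenvalues and multiplicities (the geometric multiplicity of λ is n − rank(A − λI), which equals the number of Jordan blocks for λ):
  λ = 1: algebraic multiplicity = 4, geometric multiplicity = 3

Determining the block sizes for each eigenvalue:
  λ = 1: 3 blocks summing to 4 forces exactly one block of size 2 and the rest size 1 → block sizes [2, 1, 1]

Assembling the blocks gives a Jordan form
J =
  [1, 1, 0, 0]
  [0, 1, 0, 0]
  [0, 0, 1, 0]
  [0, 0, 0, 1]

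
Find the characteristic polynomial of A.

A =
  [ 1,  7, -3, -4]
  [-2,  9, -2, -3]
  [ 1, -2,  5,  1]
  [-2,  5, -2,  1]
x^4 - 16*x^3 + 96*x^2 - 256*x + 256

Expanding det(x·I − A) (e.g. by cofactor expansion or by noting that A is similar to its Jordan form J, which has the same characteristic polynomial as A) gives
  χ_A(x) = x^4 - 16*x^3 + 96*x^2 - 256*x + 256
which factors as (x - 4)^4. The eigenvalues (with algebraic multiplicities) are λ = 4 with multiplicity 4.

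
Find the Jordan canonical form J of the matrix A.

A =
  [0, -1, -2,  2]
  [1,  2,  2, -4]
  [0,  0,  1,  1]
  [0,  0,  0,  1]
J_2(1) ⊕ J_2(1)

The characteristic polynomial is
  det(x·I − A) = x^4 - 4*x^3 + 6*x^2 - 4*x + 1 = (x - 1)^4

Eigenvalues and multiplicities (the geometric multiplicity of λ is n − rank(A − λI), which equals the number of Jordan blocks for λ):
  λ = 1: algebraic multiplicity = 4, geometric multiplicity = 2

Determining the block sizes for each eigenvalue:
  λ = 1: with am = 4 and gm = 2, the partition is not yet determined (e.g. several partitions of 4 into 2 parts exist). Let N = A − (1)·I. Computing rank(N^1) = 2, rank(N^2) = 0; the number of blocks of size ≥ j is rank(N^{j−1}) − rank(N^j), giving [2, 2]. So we have 2 block(s) of size 2 → block sizes [2, 2]

Assembling the blocks gives a Jordan form
J =
  [1, 1, 0, 0]
  [0, 1, 0, 0]
  [0, 0, 1, 1]
  [0, 0, 0, 1]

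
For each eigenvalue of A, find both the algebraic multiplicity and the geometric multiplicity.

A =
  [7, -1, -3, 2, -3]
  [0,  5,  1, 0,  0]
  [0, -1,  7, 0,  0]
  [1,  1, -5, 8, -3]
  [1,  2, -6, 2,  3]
λ = 6: alg = 5, geom = 3

Step 1 — factor the characteristic polynomial to read off the algebraic multiplicities:
  χ_A(x) = (x - 6)^5

Step 2 — compute geometric multiplicities via the rank-nullity identity g(λ) = n − rank(A − λI):
  rank(A − (6)·I) = 2, so dim ker(A − (6)·I) = n − 2 = 3

Summary:
  λ = 6: algebraic multiplicity = 5, geometric multiplicity = 3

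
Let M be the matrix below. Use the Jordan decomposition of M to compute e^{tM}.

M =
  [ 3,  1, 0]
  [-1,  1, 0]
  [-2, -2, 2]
e^{tM} =
  [t*exp(2*t) + exp(2*t), t*exp(2*t), 0]
  [-t*exp(2*t), -t*exp(2*t) + exp(2*t), 0]
  [-2*t*exp(2*t), -2*t*exp(2*t), exp(2*t)]

Strategy: write M = P · J · P⁻¹ where J is a Jordan canonical form, so e^{tM} = P · e^{tJ} · P⁻¹, and e^{tJ} can be computed block-by-block.

M has Jordan form
J =
  [2, 1, 0]
  [0, 2, 0]
  [0, 0, 2]
(up to reordering of blocks).

Per-block formulas:
  For a 2×2 Jordan block J_2(2): exp(t · J_2(2)) = e^(2t)·(I + t·N), where N is the 2×2 nilpotent shift.
  For a 1×1 block at λ = 2: exp(t · [2]) = [e^(2t)].

After assembling e^{tJ} and conjugating by P, we get:

e^{tM} =
  [t*exp(2*t) + exp(2*t), t*exp(2*t), 0]
  [-t*exp(2*t), -t*exp(2*t) + exp(2*t), 0]
  [-2*t*exp(2*t), -2*t*exp(2*t), exp(2*t)]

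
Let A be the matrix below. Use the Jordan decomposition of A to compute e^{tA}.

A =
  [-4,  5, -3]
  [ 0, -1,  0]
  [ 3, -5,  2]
e^{tA} =
  [-3*t*exp(-t) + exp(-t), 5*t*exp(-t), -3*t*exp(-t)]
  [0, exp(-t), 0]
  [3*t*exp(-t), -5*t*exp(-t), 3*t*exp(-t) + exp(-t)]

Strategy: write A = P · J · P⁻¹ where J is a Jordan canonical form, so e^{tA} = P · e^{tJ} · P⁻¹, and e^{tJ} can be computed block-by-block.

A has Jordan form
J =
  [-1,  1,  0]
  [ 0, -1,  0]
  [ 0,  0, -1]
(up to reordering of blocks).

Per-block formulas:
  For a 2×2 Jordan block J_2(-1): exp(t · J_2(-1)) = e^(-1t)·(I + t·N), where N is the 2×2 nilpotent shift.
  For a 1×1 block at λ = -1: exp(t · [-1]) = [e^(-1t)].

After assembling e^{tJ} and conjugating by P, we get:

e^{tA} =
  [-3*t*exp(-t) + exp(-t), 5*t*exp(-t), -3*t*exp(-t)]
  [0, exp(-t), 0]
  [3*t*exp(-t), -5*t*exp(-t), 3*t*exp(-t) + exp(-t)]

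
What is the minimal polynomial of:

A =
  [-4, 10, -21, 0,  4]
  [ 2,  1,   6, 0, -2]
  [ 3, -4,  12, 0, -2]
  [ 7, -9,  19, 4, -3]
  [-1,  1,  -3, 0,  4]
x^4 - 14*x^3 + 73*x^2 - 168*x + 144

The characteristic polynomial is χ_A(x) = (x - 4)^2*(x - 3)^3, so the eigenvalues are known. The minimal polynomial is
  m_A(x) = Π_λ (x − λ)^{k_λ}
where k_λ is the size of the *largest* Jordan block for λ (equivalently, the smallest k with (A − λI)^k v = 0 for every generalised eigenvector v of λ).

  λ = 3: largest Jordan block has size 2, contributing (x − 3)^2
  λ = 4: largest Jordan block has size 2, contributing (x − 4)^2

So m_A(x) = (x - 4)^2*(x - 3)^2 = x^4 - 14*x^3 + 73*x^2 - 168*x + 144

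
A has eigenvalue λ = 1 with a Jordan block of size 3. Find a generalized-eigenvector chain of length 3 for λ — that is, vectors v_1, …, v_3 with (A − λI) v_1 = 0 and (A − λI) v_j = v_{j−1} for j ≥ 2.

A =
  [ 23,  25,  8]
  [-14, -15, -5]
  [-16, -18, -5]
A Jordan chain for λ = 1 of length 3:
v_1 = (6, -4, -4)ᵀ
v_2 = (22, -14, -16)ᵀ
v_3 = (1, 0, 0)ᵀ

Let N = A − (1)·I. We want v_3 with N^3 v_3 = 0 but N^2 v_3 ≠ 0; then v_{j-1} := N · v_j for j = 3, …, 2.

Pick v_3 = (1, 0, 0)ᵀ.
Then v_2 = N · v_3 = (22, -14, -16)ᵀ.
Then v_1 = N · v_2 = (6, -4, -4)ᵀ.

Sanity check: (A − (1)·I) v_1 = (0, 0, 0)ᵀ = 0. ✓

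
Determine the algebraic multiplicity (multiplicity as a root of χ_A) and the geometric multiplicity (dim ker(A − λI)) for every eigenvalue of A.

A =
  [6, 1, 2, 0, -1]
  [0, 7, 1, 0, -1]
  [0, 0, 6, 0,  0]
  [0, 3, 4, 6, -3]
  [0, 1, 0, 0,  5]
λ = 6: alg = 5, geom = 3

Step 1 — factor the characteristic polynomial to read off the algebraic multiplicities:
  χ_A(x) = (x - 6)^5

Step 2 — compute geometric multiplicities via the rank-nullity identity g(λ) = n − rank(A − λI):
  rank(A − (6)·I) = 2, so dim ker(A − (6)·I) = n − 2 = 3

Summary:
  λ = 6: algebraic multiplicity = 5, geometric multiplicity = 3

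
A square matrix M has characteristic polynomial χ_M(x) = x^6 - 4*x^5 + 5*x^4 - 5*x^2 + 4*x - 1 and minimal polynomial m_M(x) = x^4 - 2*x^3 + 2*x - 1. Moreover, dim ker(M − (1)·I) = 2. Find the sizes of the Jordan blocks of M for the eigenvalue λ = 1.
Block sizes for λ = 1: [3, 2]

Step 1 — from the characteristic polynomial, algebraic multiplicity of λ = 1 is 5. From dim ker(M − (1)·I) = 2, there are exactly 2 Jordan blocks for λ = 1.
Step 2 — from the minimal polynomial, the factor (x − 1)^3 tells us the largest block for λ = 1 has size 3.
Step 3 — with total size 5, 2 blocks, and largest block 3, the block sizes (in nonincreasing order) are [3, 2].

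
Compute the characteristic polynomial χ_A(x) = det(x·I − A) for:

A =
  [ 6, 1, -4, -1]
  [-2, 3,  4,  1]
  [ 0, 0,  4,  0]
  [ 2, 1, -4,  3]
x^4 - 16*x^3 + 96*x^2 - 256*x + 256

Expanding det(x·I − A) (e.g. by cofactor expansion or by noting that A is similar to its Jordan form J, which has the same characteristic polynomial as A) gives
  χ_A(x) = x^4 - 16*x^3 + 96*x^2 - 256*x + 256
which factors as (x - 4)^4. The eigenvalues (with algebraic multiplicities) are λ = 4 with multiplicity 4.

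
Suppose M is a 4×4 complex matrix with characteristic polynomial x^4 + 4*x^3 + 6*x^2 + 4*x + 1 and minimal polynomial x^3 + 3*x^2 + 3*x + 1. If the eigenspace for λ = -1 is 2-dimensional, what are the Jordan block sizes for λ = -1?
Block sizes for λ = -1: [3, 1]

Step 1 — from the characteristic polynomial, algebraic multiplicity of λ = -1 is 4. From dim ker(M − (-1)·I) = 2, there are exactly 2 Jordan blocks for λ = -1.
Step 2 — from the minimal polynomial, the factor (x + 1)^3 tells us the largest block for λ = -1 has size 3.
Step 3 — with total size 4, 2 blocks, and largest block 3, the block sizes (in nonincreasing order) are [3, 1].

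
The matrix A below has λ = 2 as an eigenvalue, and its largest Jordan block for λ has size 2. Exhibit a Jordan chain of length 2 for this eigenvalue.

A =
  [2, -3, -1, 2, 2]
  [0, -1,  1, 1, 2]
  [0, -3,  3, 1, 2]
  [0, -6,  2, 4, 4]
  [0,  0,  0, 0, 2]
A Jordan chain for λ = 2 of length 2:
v_1 = (-3, -3, -3, -6, 0)ᵀ
v_2 = (0, 1, 0, 0, 0)ᵀ

Let N = A − (2)·I. We want v_2 with N^2 v_2 = 0 but N^1 v_2 ≠ 0; then v_{j-1} := N · v_j for j = 2, …, 2.

Pick v_2 = (0, 1, 0, 0, 0)ᵀ.
Then v_1 = N · v_2 = (-3, -3, -3, -6, 0)ᵀ.

Sanity check: (A − (2)·I) v_1 = (0, 0, 0, 0, 0)ᵀ = 0. ✓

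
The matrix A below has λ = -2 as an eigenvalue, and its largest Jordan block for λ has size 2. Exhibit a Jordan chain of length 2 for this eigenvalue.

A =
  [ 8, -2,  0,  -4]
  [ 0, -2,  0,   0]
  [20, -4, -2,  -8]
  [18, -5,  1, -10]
A Jordan chain for λ = -2 of length 2:
v_1 = (-2, 0, -4, -5)ᵀ
v_2 = (0, 1, 0, 0)ᵀ

Let N = A − (-2)·I. We want v_2 with N^2 v_2 = 0 but N^1 v_2 ≠ 0; then v_{j-1} := N · v_j for j = 2, …, 2.

Pick v_2 = (0, 1, 0, 0)ᵀ.
Then v_1 = N · v_2 = (-2, 0, -4, -5)ᵀ.

Sanity check: (A − (-2)·I) v_1 = (0, 0, 0, 0)ᵀ = 0. ✓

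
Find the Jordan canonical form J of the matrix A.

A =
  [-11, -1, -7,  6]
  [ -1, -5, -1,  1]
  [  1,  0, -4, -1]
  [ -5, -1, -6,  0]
J_2(-5) ⊕ J_2(-5)

The characteristic polynomial is
  det(x·I − A) = x^4 + 20*x^3 + 150*x^2 + 500*x + 625 = (x + 5)^4

Eigenvalues and multiplicities (the geometric multiplicity of λ is n − rank(A − λI), which equals the number of Jordan blocks for λ):
  λ = -5: algebraic multiplicity = 4, geometric multiplicity = 2

Determining the block sizes for each eigenvalue:
  λ = -5: with am = 4 and gm = 2, the partition is not yet determined (e.g. several partitions of 4 into 2 parts exist). Let N = A − (-5)·I. Computing rank(N^1) = 2, rank(N^2) = 0; the number of blocks of size ≥ j is rank(N^{j−1}) − rank(N^j), giving [2, 2]. So we have 2 block(s) of size 2 → block sizes [2, 2]

Assembling the blocks gives a Jordan form
J =
  [-5,  1,  0,  0]
  [ 0, -5,  0,  0]
  [ 0,  0, -5,  1]
  [ 0,  0,  0, -5]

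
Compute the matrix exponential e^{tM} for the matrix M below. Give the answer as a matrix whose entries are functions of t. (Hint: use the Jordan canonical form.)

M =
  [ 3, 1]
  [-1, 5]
e^{tM} =
  [-t*exp(4*t) + exp(4*t), t*exp(4*t)]
  [-t*exp(4*t), t*exp(4*t) + exp(4*t)]

Strategy: write M = P · J · P⁻¹ where J is a Jordan canonical form, so e^{tM} = P · e^{tJ} · P⁻¹, and e^{tJ} can be computed block-by-block.

M has Jordan form
J =
  [4, 1]
  [0, 4]
(up to reordering of blocks).

Per-block formulas:
  For a 2×2 Jordan block J_2(4): exp(t · J_2(4)) = e^(4t)·(I + t·N), where N is the 2×2 nilpotent shift.

After assembling e^{tJ} and conjugating by P, we get:

e^{tM} =
  [-t*exp(4*t) + exp(4*t), t*exp(4*t)]
  [-t*exp(4*t), t*exp(4*t) + exp(4*t)]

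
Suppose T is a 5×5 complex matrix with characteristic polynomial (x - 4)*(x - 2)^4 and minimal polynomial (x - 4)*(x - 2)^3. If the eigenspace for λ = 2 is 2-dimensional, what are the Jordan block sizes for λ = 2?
Block sizes for λ = 2: [3, 1]

Step 1 — from the characteristic polynomial, algebraic multiplicity of λ = 2 is 4. From dim ker(T − (2)·I) = 2, there are exactly 2 Jordan blocks for λ = 2.
Step 2 — from the minimal polynomial, the factor (x − 2)^3 tells us the largest block for λ = 2 has size 3.
Step 3 — with total size 4, 2 blocks, and largest block 3, the block sizes (in nonincreasing order) are [3, 1].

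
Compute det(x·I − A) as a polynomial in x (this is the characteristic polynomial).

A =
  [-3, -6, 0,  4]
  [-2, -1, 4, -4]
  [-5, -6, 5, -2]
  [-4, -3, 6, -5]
x^4 + 4*x^3 + 6*x^2 + 4*x + 1

Expanding det(x·I − A) (e.g. by cofactor expansion or by noting that A is similar to its Jordan form J, which has the same characteristic polynomial as A) gives
  χ_A(x) = x^4 + 4*x^3 + 6*x^2 + 4*x + 1
which factors as (x + 1)^4. The eigenvalues (with algebraic multiplicities) are λ = -1 with multiplicity 4.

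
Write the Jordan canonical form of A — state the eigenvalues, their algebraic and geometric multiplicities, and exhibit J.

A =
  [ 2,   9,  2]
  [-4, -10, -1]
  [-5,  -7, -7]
J_3(-5)

The characteristic polynomial is
  det(x·I − A) = x^3 + 15*x^2 + 75*x + 125 = (x + 5)^3

Eigenvalues and multiplicities (the geometric multiplicity of λ is n − rank(A − λI), which equals the number of Jordan blocks for λ):
  λ = -5: algebraic multiplicity = 3, geometric multiplicity = 1

Determining the block sizes for each eigenvalue:
  λ = -5: one block (gm = 1), so the single block has size am = 3 → block sizes [3]

Assembling the blocks gives a Jordan form
J =
  [-5,  1,  0]
  [ 0, -5,  1]
  [ 0,  0, -5]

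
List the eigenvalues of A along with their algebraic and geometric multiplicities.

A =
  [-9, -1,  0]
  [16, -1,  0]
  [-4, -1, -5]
λ = -5: alg = 3, geom = 2

Step 1 — factor the characteristic polynomial to read off the algebraic multiplicities:
  χ_A(x) = (x + 5)^3

Step 2 — compute geometric multiplicities via the rank-nullity identity g(λ) = n − rank(A − λI):
  rank(A − (-5)·I) = 1, so dim ker(A − (-5)·I) = n − 1 = 2

Summary:
  λ = -5: algebraic multiplicity = 3, geometric multiplicity = 2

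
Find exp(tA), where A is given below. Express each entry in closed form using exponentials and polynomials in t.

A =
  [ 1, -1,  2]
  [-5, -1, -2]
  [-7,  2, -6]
e^{tA} =
  [3*t*exp(-2*t) + exp(-2*t), -t*exp(-2*t), 2*t*exp(-2*t)]
  [-3*t^2*exp(-2*t) - 5*t*exp(-2*t), t^2*exp(-2*t) + t*exp(-2*t) + exp(-2*t), -2*t^2*exp(-2*t) - 2*t*exp(-2*t)]
  [-3*t^2*exp(-2*t)/2 - 7*t*exp(-2*t), t^2*exp(-2*t)/2 + 2*t*exp(-2*t), -t^2*exp(-2*t) - 4*t*exp(-2*t) + exp(-2*t)]

Strategy: write A = P · J · P⁻¹ where J is a Jordan canonical form, so e^{tA} = P · e^{tJ} · P⁻¹, and e^{tJ} can be computed block-by-block.

A has Jordan form
J =
  [-2,  1,  0]
  [ 0, -2,  1]
  [ 0,  0, -2]
(up to reordering of blocks).

Per-block formulas:
  For a 3×3 Jordan block J_3(-2): exp(t · J_3(-2)) = e^(-2t)·(I + t·N + (t^2/2)·N^2), where N is the 3×3 nilpotent shift.

After assembling e^{tJ} and conjugating by P, we get:

e^{tA} =
  [3*t*exp(-2*t) + exp(-2*t), -t*exp(-2*t), 2*t*exp(-2*t)]
  [-3*t^2*exp(-2*t) - 5*t*exp(-2*t), t^2*exp(-2*t) + t*exp(-2*t) + exp(-2*t), -2*t^2*exp(-2*t) - 2*t*exp(-2*t)]
  [-3*t^2*exp(-2*t)/2 - 7*t*exp(-2*t), t^2*exp(-2*t)/2 + 2*t*exp(-2*t), -t^2*exp(-2*t) - 4*t*exp(-2*t) + exp(-2*t)]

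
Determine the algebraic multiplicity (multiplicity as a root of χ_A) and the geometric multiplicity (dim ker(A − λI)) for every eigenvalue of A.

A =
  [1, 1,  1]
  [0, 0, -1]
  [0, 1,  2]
λ = 1: alg = 3, geom = 2

Step 1 — factor the characteristic polynomial to read off the algebraic multiplicities:
  χ_A(x) = (x - 1)^3

Step 2 — compute geometric multiplicities via the rank-nullity identity g(λ) = n − rank(A − λI):
  rank(A − (1)·I) = 1, so dim ker(A − (1)·I) = n − 1 = 2

Summary:
  λ = 1: algebraic multiplicity = 3, geometric multiplicity = 2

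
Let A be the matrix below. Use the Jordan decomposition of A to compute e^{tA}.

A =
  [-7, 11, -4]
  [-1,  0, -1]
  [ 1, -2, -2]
e^{tA} =
  [t^2*exp(-3*t)/2 - 4*t*exp(-3*t) + exp(-3*t), -3*t^2*exp(-3*t)/2 + 11*t*exp(-3*t), t^2*exp(-3*t)/2 - 4*t*exp(-3*t)]
  [-t*exp(-3*t), 3*t*exp(-3*t) + exp(-3*t), -t*exp(-3*t)]
  [-t^2*exp(-3*t)/2 + t*exp(-3*t), 3*t^2*exp(-3*t)/2 - 2*t*exp(-3*t), -t^2*exp(-3*t)/2 + t*exp(-3*t) + exp(-3*t)]

Strategy: write A = P · J · P⁻¹ where J is a Jordan canonical form, so e^{tA} = P · e^{tJ} · P⁻¹, and e^{tJ} can be computed block-by-block.

A has Jordan form
J =
  [-3,  1,  0]
  [ 0, -3,  1]
  [ 0,  0, -3]
(up to reordering of blocks).

Per-block formulas:
  For a 3×3 Jordan block J_3(-3): exp(t · J_3(-3)) = e^(-3t)·(I + t·N + (t^2/2)·N^2), where N is the 3×3 nilpotent shift.

After assembling e^{tJ} and conjugating by P, we get:

e^{tA} =
  [t^2*exp(-3*t)/2 - 4*t*exp(-3*t) + exp(-3*t), -3*t^2*exp(-3*t)/2 + 11*t*exp(-3*t), t^2*exp(-3*t)/2 - 4*t*exp(-3*t)]
  [-t*exp(-3*t), 3*t*exp(-3*t) + exp(-3*t), -t*exp(-3*t)]
  [-t^2*exp(-3*t)/2 + t*exp(-3*t), 3*t^2*exp(-3*t)/2 - 2*t*exp(-3*t), -t^2*exp(-3*t)/2 + t*exp(-3*t) + exp(-3*t)]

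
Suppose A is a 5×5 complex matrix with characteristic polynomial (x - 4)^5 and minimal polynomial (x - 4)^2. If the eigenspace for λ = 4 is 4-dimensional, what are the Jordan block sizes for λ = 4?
Block sizes for λ = 4: [2, 1, 1, 1]

Step 1 — from the characteristic polynomial, algebraic multiplicity of λ = 4 is 5. From dim ker(A − (4)·I) = 4, there are exactly 4 Jordan blocks for λ = 4.
Step 2 — from the minimal polynomial, the factor (x − 4)^2 tells us the largest block for λ = 4 has size 2.
Step 3 — with total size 5, 4 blocks, and largest block 2, the block sizes (in nonincreasing order) are [2, 1, 1, 1].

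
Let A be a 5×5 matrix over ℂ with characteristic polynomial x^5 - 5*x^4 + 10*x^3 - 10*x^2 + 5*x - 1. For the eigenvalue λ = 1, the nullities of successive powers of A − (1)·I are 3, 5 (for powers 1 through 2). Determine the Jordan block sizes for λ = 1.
Block sizes for λ = 1: [2, 2, 1]

From the dimensions of kernels of powers, the number of Jordan blocks of size at least j is d_j − d_{j−1} where d_j = dim ker(N^j) (with d_0 = 0). Computing the differences gives [3, 2].
The number of blocks of size exactly k is (#blocks of size ≥ k) − (#blocks of size ≥ k + 1), so the partition is: 1 block(s) of size 1, 2 block(s) of size 2.
In nonincreasing order the block sizes are [2, 2, 1].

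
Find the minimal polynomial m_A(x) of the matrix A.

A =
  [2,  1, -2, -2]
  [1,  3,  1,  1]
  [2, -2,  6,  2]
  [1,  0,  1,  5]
x^3 - 12*x^2 + 48*x - 64

The characteristic polynomial is χ_A(x) = (x - 4)^4, so the eigenvalues are known. The minimal polynomial is
  m_A(x) = Π_λ (x − λ)^{k_λ}
where k_λ is the size of the *largest* Jordan block for λ (equivalently, the smallest k with (A − λI)^k v = 0 for every generalised eigenvector v of λ).

  λ = 4: largest Jordan block has size 3, contributing (x − 4)^3

So m_A(x) = (x - 4)^3 = x^3 - 12*x^2 + 48*x - 64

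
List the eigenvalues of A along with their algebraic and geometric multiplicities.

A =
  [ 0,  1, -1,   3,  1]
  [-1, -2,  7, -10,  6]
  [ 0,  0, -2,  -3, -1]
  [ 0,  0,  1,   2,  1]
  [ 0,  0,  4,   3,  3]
λ = -1: alg = 3, geom = 1; λ = 2: alg = 2, geom = 1

Step 1 — factor the characteristic polynomial to read off the algebraic multiplicities:
  χ_A(x) = (x - 2)^2*(x + 1)^3

Step 2 — compute geometric multiplicities via the rank-nullity identity g(λ) = n − rank(A − λI):
  rank(A − (-1)·I) = 4, so dim ker(A − (-1)·I) = n − 4 = 1
  rank(A − (2)·I) = 4, so dim ker(A − (2)·I) = n − 4 = 1

Summary:
  λ = -1: algebraic multiplicity = 3, geometric multiplicity = 1
  λ = 2: algebraic multiplicity = 2, geometric multiplicity = 1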